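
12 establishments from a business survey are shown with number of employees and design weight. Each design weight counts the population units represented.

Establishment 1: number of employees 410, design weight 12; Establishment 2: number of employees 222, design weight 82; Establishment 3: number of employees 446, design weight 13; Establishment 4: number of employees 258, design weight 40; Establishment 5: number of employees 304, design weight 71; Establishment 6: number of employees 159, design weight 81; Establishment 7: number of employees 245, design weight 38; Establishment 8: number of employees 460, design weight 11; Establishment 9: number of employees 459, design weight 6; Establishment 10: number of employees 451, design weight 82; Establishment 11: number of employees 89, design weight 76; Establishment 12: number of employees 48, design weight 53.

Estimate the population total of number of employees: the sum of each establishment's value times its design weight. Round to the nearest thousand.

137000

Weighted total = 137119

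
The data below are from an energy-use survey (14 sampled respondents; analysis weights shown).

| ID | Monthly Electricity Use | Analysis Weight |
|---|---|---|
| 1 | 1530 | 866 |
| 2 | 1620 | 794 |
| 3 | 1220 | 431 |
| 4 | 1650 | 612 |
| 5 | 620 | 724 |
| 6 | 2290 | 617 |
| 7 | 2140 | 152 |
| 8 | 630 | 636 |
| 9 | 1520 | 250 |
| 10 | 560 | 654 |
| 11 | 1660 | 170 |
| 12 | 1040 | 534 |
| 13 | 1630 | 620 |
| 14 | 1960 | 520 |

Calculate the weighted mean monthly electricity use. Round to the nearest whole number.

Weighted sum = 10348250
Sum of weights = 7580
Weighted mean = 10348250 / 7580 = 1365.2045

1365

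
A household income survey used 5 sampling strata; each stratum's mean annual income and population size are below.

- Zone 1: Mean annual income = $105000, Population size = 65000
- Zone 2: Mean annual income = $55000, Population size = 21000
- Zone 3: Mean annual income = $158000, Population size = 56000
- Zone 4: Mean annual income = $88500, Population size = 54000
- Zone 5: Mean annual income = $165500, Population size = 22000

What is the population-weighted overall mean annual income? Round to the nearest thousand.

Σ Nₕ·x̄ₕ = 105000×65000 + 55000×21000 + 158000×56000 + 88500×54000 + 165500×22000
  = 6825000000 + 1155000000 + 8848000000 + 4779000000 + 3641000000 = 25248000000
Σ Nₕ = 65000 + 21000 + 56000 + 54000 + 22000 = 218000
Overall mean = 25248000000 / 218000 = 115816.51

116000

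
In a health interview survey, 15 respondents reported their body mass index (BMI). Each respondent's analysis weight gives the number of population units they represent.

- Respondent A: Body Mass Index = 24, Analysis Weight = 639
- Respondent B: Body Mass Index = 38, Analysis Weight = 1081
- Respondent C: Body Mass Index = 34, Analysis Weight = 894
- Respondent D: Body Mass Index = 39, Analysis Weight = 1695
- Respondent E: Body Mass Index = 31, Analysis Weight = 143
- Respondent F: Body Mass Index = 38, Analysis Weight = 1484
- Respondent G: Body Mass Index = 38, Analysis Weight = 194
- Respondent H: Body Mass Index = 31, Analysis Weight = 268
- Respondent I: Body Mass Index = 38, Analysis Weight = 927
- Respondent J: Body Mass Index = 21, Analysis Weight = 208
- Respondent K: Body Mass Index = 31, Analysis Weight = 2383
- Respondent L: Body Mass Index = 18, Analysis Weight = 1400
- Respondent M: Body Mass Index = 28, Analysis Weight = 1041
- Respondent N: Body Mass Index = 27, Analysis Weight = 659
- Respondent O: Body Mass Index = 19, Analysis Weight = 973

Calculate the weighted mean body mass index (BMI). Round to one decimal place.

Weighted sum = 433515
Sum of weights = 13989
Weighted mean = 433515 / 13989 = 30.989706

31.0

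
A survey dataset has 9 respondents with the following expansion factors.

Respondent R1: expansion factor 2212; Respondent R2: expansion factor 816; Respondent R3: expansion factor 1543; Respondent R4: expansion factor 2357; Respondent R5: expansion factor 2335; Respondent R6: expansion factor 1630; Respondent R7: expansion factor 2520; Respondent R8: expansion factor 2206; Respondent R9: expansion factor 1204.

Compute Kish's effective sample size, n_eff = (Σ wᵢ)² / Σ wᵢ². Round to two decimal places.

8.26

Σ wᵢ = 2212 + 816 + 1543 + 2357 + 2335 + 1630 + 2520 + 2206 + 1204 = 16823
Σ wᵢ² = 4892944 + 665856 + 2380849 + 5555449 + 5452225 + 2656900 + 6350400 + 4866436 + 1449616 = 34270675
n_eff = 16823² / 34270675 = 283013329 / 34270675 = 8.2581778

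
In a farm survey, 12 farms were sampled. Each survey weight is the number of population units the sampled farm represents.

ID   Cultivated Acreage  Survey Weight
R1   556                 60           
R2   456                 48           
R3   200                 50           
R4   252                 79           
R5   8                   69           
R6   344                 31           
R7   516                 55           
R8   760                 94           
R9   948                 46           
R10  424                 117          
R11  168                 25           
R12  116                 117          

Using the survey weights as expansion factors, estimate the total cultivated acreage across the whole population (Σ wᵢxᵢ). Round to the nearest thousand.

Weighted total = 556×60 + 456×48 + 200×50 + 252×79 + 8×69 + 344×31 + 516×55 + 760×94 + 948×46 + 424×117 + 168×25 + 116×117
  = 33360 + 21888 + 10000 + 19908 + 552 + 10664 + 28380 + 71440 + 43608 + 49608 + 4200 + 13572 = 307180

307000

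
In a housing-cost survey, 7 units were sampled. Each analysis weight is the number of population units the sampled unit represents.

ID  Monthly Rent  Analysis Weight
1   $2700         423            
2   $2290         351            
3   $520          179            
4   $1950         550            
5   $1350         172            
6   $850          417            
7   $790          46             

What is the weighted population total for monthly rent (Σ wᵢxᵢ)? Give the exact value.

3734460

Weighted total = 3734460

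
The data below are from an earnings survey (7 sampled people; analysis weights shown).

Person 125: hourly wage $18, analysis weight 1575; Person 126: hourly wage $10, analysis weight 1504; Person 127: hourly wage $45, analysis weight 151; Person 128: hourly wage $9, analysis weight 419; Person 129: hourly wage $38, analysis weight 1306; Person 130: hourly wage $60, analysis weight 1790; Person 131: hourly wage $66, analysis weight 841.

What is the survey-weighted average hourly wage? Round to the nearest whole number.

Weighted sum = 18×1575 + 10×1504 + 45×151 + 9×419 + 38×1306 + 60×1790 + 66×841
  = 266490
Sum of weights = 1575 + 1504 + 151 + 419 + 1306 + 1790 + 841 = 7586
Weighted mean = 266490 / 7586 = 35.129185

35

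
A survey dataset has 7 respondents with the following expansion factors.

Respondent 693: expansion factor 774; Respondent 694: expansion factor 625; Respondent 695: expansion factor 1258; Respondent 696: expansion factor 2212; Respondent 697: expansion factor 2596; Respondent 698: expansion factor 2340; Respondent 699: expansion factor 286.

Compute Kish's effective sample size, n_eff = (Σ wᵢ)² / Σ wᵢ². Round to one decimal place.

5.2

Σ wᵢ = 774 + 625 + 1258 + 2212 + 2596 + 2340 + 286 = 10091
Σ wᵢ² = 599076 + 390625 + 1582564 + 4892944 + 6739216 + 5475600 + 81796 = 19761821
n_eff = 10091² / 19761821 = 101828281 / 19761821 = 5.1527782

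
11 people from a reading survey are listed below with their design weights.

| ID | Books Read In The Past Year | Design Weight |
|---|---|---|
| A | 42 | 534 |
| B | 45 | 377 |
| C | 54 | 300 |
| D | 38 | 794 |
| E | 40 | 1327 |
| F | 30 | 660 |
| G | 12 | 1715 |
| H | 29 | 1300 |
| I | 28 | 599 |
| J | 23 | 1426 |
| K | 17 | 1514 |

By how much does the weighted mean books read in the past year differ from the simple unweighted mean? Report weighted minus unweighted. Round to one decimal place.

Unweighted sum = 42 + 45 + 54 + 38 + 40 + 30 + 12 + 29 + 28 + 23 + 17 = 358
Unweighted mean = 358 / 11 = 32.545455
Weighted sum = 42×534 + 45×377 + 54×300 + 38×794 + 40×1327 + 30×660 + 12×1715 + 29×1300 + 28×599 + 23×1426 + 17×1514
  = 22428 + 16965 + 16200 + 30172 + 53080 + 19800 + 20580 + 37700 + 16772 + 32798 + 25738 = 292233
Sum of weights = 534 + 377 + 300 + 794 + 1327 + 660 + 1715 + 1300 + 599 + 1426 + 1514 = 10546
Weighted mean = 292233 / 10546 = 27.710317
Difference (weighted minus unweighted) = -4.8351378

-4.8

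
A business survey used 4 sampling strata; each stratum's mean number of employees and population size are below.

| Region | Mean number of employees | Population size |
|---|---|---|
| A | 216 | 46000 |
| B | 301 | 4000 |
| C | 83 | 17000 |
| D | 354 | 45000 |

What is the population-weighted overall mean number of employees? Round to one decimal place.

254.3

Σ Nₕ·x̄ₕ = 216×46000 + 301×4000 + 83×17000 + 354×45000
  = 9936000 + 1204000 + 1411000 + 15930000 = 28481000
Σ Nₕ = 46000 + 4000 + 17000 + 45000 = 112000
Overall mean = 28481000 / 112000 = 254.29464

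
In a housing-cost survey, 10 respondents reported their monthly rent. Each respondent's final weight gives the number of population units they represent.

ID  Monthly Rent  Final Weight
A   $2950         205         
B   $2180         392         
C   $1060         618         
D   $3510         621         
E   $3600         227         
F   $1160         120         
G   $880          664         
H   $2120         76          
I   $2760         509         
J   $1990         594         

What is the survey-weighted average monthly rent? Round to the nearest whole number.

2132

Weighted sum = 2950×205 + 2180×392 + 1060×618 + 3510×621 + 3600×227 + 1160×120 + 880×664 + 2120×76 + 2760×509 + 1990×594
  = 8582840
Sum of weights = 205 + 392 + 618 + 621 + 227 + 120 + 664 + 76 + 509 + 594 = 4026
Weighted mean = 8582840 / 4026 = 2131.853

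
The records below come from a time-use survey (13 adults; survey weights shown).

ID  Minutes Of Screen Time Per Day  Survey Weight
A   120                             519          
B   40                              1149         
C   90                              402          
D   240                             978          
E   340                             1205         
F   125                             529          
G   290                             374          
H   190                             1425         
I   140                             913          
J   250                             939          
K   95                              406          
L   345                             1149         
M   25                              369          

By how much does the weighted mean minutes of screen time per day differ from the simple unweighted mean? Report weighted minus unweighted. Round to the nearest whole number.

21

Unweighted sum = 2290
Unweighted mean = 2290 / 13 = 176.15385
Weighted sum = 2040945
Sum of weights = 10357
Weighted mean = 2040945 / 10357 = 197.05948
Difference (weighted minus unweighted) = 20.905631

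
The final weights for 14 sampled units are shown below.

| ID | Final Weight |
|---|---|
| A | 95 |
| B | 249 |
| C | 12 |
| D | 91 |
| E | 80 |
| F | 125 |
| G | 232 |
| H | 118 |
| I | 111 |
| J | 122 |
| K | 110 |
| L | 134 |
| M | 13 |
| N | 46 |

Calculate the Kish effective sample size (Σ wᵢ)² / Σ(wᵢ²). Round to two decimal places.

Σ wᵢ = 1538
Σ wᵢ² = 228770
n_eff = 1538² / 228770 = 2365444 / 228770 = 10.339835

10.34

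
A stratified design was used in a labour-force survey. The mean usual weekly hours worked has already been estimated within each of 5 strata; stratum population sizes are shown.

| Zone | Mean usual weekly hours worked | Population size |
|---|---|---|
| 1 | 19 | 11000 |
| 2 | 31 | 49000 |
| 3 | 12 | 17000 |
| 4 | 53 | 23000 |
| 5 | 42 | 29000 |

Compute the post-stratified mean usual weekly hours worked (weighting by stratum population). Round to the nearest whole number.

Σ Nₕ·x̄ₕ = 19×11000 + 31×49000 + 12×17000 + 53×23000 + 42×29000
  = 209000 + 1519000 + 204000 + 1219000 + 1218000 = 4369000
Σ Nₕ = 11000 + 49000 + 17000 + 23000 + 29000 = 129000
Overall mean = 4369000 / 129000 = 33.868217

34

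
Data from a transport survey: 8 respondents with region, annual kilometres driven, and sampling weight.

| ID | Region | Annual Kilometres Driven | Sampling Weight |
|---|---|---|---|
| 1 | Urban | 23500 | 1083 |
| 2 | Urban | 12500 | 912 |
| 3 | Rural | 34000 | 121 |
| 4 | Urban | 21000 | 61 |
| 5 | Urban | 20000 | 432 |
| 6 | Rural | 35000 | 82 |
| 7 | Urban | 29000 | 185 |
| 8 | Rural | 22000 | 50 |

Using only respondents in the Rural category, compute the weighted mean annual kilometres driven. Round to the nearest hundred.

Rural rows: 3, 6, 8
Weighted sum = 8084000
Sum of weights = 121 + 82 + 50 = 253
Weighted mean = 8084000 / 253 = 31952.569

32000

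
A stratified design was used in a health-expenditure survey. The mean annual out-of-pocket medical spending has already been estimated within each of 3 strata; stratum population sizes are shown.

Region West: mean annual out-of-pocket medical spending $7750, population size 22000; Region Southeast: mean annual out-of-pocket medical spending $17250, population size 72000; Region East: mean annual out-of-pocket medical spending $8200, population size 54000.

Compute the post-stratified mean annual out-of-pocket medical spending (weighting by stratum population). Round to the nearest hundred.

12500

Σ Nₕ·x̄ₕ = 1855300000
Σ Nₕ = 22000 + 72000 + 54000 = 148000
Overall mean = 1855300000 / 148000 = 12535.811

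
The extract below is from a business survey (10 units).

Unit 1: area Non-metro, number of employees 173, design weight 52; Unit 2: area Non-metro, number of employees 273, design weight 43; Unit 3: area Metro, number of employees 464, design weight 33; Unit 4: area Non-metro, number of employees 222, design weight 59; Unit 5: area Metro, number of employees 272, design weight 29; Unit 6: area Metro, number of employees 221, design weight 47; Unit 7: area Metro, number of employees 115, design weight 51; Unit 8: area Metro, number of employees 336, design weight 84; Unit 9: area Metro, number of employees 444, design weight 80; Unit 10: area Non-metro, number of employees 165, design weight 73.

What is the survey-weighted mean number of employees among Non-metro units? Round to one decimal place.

Non-metro rows: 1, 2, 4, 10
Weighted sum = 173×52 + 273×43 + 222×59 + 165×73
  = 45878
Sum of weights = 52 + 43 + 59 + 73 = 227
Weighted mean = 45878 / 227 = 202.10573

202.1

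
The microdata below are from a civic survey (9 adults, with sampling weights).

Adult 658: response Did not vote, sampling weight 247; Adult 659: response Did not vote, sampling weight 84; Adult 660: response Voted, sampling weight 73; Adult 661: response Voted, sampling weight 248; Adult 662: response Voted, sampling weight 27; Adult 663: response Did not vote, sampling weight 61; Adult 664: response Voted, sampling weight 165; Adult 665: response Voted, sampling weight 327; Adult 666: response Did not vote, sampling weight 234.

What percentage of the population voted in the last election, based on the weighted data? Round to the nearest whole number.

57

Sum of weights for 'Voted' = 73 + 248 + 27 + 165 + 327 = 840
Total weight = 247 + 84 + 73 + 248 + 27 + 61 + 165 + 327 + 234 = 1466
Weighted proportion = 840 / 1466 = 0.57298772 → 57.298772%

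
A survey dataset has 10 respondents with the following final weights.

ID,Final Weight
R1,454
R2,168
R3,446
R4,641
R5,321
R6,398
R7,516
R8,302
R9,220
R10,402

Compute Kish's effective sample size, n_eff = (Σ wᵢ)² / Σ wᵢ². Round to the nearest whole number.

Σ wᵢ = 454 + 168 + 446 + 641 + 321 + 398 + 516 + 302 + 220 + 402 = 3868
Σ wᵢ² = 206116 + 28224 + 198916 + 410881 + 103041 + 158404 + 266256 + 91204 + 48400 + 161604 = 1673046
n_eff = 3868² / 1673046 = 14961424 / 1673046 = 8.9426256

9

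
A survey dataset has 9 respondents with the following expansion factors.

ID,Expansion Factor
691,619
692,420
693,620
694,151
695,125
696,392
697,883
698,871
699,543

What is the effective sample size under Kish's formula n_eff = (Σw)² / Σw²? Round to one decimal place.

7.2

Σ wᵢ = 619 + 420 + 620 + 151 + 125 + 392 + 883 + 871 + 543 = 4624
Σ wᵢ² = 383161 + 176400 + 384400 + 22801 + 15625 + 153664 + 779689 + 758641 + 294849 = 2969230
n_eff = 4624² / 2969230 = 21381376 / 2969230 = 7.2009834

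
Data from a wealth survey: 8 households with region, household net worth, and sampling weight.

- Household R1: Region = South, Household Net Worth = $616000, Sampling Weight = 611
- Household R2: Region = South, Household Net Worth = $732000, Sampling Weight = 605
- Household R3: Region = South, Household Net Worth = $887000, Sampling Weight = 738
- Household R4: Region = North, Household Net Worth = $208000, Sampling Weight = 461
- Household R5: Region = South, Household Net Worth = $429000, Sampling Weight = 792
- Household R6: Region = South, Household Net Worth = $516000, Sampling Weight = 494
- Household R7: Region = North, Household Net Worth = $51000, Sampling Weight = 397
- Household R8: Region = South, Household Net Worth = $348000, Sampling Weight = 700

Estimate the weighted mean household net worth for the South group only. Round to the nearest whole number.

586831

South rows: R1, R2, R3, R5, R6, R8
Weighted sum = 616000×611 + 732000×605 + 887000×738 + 429000×792 + 516000×494 + 348000×700
  = 376376000 + 442860000 + 654606000 + 339768000 + 254904000 + 243600000 = 2312114000
Sum of weights = 3940
Weighted mean = 2312114000 / 3940 = 586830.96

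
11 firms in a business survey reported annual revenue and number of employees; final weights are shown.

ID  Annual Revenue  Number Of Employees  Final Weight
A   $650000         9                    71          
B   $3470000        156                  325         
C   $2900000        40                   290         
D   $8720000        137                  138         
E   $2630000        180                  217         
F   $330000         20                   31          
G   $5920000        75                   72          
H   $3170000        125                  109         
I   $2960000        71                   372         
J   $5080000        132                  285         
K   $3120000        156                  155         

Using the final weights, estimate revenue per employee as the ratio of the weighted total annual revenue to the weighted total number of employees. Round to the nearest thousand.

33000

Σ wᵢ·y = 650000×71 + 3470000×325 + 2900000×290 + 8720000×138 + 2630000×217 + 330000×31 + 5920000×72 + 3170000×109 + 2960000×372 + 5080000×285 + 3120000×155
  = 7603490000
Σ wᵢ·x = 9×71 + 156×325 + 40×290 + 137×138 + 180×217 + 20×31 + 75×72 + 125×109 + 71×372 + 132×285 + 156×155
  = 639 + 50700 + 11600 + 18906 + 39060 + 620 + 5400 + 13625 + 26412 + 37620 + 24180 = 228762
Ratio = 7603490000 / 228762 = 33237.557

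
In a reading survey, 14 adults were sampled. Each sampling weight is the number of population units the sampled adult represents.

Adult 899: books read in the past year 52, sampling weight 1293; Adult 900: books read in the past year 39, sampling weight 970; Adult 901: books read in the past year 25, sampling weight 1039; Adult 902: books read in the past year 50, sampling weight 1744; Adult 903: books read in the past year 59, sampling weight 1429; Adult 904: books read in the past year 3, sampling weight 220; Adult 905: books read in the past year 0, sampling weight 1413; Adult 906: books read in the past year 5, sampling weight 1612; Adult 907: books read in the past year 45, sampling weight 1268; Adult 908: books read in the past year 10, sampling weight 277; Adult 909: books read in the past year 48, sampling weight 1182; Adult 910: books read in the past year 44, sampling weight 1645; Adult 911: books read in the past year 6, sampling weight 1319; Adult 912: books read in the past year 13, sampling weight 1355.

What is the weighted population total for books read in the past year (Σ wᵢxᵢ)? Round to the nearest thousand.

526000

Weighted total = 525747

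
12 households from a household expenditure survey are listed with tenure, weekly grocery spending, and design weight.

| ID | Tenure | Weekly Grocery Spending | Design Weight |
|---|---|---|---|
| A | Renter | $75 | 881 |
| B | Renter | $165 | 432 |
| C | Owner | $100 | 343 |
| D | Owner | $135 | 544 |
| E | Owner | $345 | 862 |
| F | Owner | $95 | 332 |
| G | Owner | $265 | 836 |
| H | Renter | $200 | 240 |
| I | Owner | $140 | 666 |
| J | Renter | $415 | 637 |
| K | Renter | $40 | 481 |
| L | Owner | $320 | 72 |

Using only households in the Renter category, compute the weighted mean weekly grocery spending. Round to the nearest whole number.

Renter rows: A, B, H, J, K
Weighted sum = 75×881 + 165×432 + 200×240 + 415×637 + 40×481
  = 66075 + 71280 + 48000 + 264355 + 19240 = 468950
Sum of weights = 2671
Weighted mean = 468950 / 2671 = 175.57095

176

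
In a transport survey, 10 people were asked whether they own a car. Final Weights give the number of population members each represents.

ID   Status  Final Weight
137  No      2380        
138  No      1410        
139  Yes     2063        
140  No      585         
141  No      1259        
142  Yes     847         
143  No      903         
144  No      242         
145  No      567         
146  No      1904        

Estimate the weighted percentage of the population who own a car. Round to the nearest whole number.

Sum of weights for 'Yes' = 2063 + 847 = 2910
Total weight = 2380 + 1410 + 2063 + 585 + 1259 + 847 + 903 + 242 + 567 + 1904 = 12160
Weighted proportion = 2910 / 12160 = 0.23930921 → 23.930921%

24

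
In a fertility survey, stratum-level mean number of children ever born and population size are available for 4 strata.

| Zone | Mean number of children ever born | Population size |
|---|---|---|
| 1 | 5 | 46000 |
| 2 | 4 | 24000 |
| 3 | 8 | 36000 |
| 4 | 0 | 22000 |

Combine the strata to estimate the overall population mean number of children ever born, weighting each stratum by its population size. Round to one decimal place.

Σ Nₕ·x̄ₕ = 614000
Σ Nₕ = 46000 + 24000 + 36000 + 22000 = 128000
Overall mean = 614000 / 128000 = 4.796875

4.8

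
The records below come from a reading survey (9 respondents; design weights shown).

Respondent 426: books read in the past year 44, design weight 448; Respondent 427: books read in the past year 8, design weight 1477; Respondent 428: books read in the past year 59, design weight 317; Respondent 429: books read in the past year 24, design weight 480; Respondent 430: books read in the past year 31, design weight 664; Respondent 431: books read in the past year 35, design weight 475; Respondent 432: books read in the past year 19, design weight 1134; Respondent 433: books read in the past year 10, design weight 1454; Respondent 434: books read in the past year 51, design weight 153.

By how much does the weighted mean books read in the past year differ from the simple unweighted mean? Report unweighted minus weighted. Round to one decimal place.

9.6

Unweighted sum = 281
Unweighted mean = 281 / 9 = 31.222222
Weighted sum = 44×448 + 8×1477 + 59×317 + 24×480 + 31×664 + 35×475 + 19×1134 + 10×1454 + 51×153
  = 19712 + 11816 + 18703 + 11520 + 20584 + 16625 + 21546 + 14540 + 7803 = 142849
Sum of weights = 6602
Weighted mean = 142849 / 6602 = 21.637231
Difference (unweighted minus weighted) = 9.5849911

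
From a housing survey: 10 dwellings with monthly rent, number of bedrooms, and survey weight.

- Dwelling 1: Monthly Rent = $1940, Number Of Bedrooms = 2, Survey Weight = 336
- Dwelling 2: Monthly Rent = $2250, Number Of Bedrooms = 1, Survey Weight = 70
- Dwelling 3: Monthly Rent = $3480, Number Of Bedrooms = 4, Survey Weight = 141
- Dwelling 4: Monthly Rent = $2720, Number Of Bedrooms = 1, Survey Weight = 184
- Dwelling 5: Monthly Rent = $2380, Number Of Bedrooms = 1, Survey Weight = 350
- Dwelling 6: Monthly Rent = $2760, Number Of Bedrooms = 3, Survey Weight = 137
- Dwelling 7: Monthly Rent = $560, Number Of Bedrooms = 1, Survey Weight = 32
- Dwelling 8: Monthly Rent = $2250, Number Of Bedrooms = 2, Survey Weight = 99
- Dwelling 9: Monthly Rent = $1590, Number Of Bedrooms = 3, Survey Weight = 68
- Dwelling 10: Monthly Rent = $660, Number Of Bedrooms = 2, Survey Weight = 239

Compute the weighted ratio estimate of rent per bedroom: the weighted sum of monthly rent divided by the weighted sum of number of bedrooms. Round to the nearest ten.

Σ wᵢ·y = 1940×336 + 2250×70 + 3480×141 + 2720×184 + 2380×350 + 2760×137 + 560×32 + 2250×99 + 1590×68 + 660×239
  = 651840 + 157500 + 490680 + 500480 + 833000 + 378120 + 17920 + 222750 + 108120 + 157740 = 3518150
Σ wᵢ·x = 3163
Ratio = 3518150 / 3163 = 1112.2826

1110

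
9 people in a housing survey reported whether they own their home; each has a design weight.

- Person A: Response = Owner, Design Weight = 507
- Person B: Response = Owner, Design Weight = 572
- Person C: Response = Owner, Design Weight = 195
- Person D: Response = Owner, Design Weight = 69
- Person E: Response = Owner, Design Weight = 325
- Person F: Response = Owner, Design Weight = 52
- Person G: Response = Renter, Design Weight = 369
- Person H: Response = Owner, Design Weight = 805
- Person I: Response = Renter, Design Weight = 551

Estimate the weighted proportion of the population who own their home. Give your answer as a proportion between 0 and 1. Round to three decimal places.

Sum of weights for 'Owner' = 507 + 572 + 195 + 69 + 325 + 52 + 805 = 2525
Total weight = 507 + 572 + 195 + 69 + 325 + 52 + 369 + 805 + 551 = 3445
Weighted proportion = 2525 / 3445 = 0.7329463

0.733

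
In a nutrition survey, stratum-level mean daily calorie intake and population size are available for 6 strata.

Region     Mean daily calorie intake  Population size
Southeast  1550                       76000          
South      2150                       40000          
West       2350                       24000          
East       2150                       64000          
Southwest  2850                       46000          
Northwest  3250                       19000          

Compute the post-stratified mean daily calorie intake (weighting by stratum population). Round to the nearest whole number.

2196

Σ Nₕ·x̄ₕ = 1550×76000 + 2150×40000 + 2350×24000 + 2150×64000 + 2850×46000 + 3250×19000
  = 117800000 + 86000000 + 56400000 + 137600000 + 131100000 + 61750000 = 590650000
Σ Nₕ = 76000 + 40000 + 24000 + 64000 + 46000 + 19000 = 269000
Overall mean = 590650000 / 269000 = 2195.7249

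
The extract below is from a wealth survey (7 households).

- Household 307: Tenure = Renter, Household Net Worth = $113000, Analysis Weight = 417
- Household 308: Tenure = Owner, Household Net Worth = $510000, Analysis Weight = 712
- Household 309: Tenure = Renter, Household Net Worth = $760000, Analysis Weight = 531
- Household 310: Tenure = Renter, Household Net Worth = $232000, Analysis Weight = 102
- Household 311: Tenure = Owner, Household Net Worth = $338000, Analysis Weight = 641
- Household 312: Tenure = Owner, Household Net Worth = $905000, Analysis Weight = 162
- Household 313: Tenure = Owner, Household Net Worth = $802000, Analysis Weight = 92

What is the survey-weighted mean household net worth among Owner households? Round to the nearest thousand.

498000

Owner rows: 308, 311, 312, 313
Weighted sum = 510000×712 + 338000×641 + 905000×162 + 802000×92
  = 363120000 + 216658000 + 146610000 + 73784000 = 800172000
Sum of weights = 712 + 641 + 162 + 92 = 1607
Weighted mean = 800172000 / 1607 = 497929.06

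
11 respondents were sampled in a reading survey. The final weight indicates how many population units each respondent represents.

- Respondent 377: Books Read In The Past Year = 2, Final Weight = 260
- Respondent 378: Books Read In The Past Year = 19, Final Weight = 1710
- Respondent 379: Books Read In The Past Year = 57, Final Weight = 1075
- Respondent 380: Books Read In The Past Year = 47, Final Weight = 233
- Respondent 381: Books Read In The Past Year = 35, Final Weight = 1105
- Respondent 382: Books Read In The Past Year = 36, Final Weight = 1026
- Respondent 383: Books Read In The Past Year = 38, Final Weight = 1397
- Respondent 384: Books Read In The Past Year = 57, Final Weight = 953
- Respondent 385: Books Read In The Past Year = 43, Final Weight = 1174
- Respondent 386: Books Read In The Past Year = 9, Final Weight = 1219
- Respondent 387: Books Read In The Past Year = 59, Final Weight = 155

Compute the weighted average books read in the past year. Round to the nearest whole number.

Weighted sum = 358852
Sum of weights = 260 + 1710 + 1075 + 233 + 1105 + 1026 + 1397 + 953 + 1174 + 1219 + 155 = 10307
Weighted mean = 358852 / 10307 = 34.816338

35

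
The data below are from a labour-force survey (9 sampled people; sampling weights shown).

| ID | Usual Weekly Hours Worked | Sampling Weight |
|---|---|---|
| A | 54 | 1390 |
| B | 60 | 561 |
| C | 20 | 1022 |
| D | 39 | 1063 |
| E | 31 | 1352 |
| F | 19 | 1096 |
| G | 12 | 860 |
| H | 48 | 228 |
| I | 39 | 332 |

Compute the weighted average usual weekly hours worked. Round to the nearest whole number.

Weighted sum = 54×1390 + 60×561 + 20×1022 + 39×1063 + 31×1352 + 19×1096 + 12×860 + 48×228 + 39×332
  = 75060 + 33660 + 20440 + 41457 + 41912 + 20824 + 10320 + 10944 + 12948 = 267565
Sum of weights = 1390 + 561 + 1022 + 1063 + 1352 + 1096 + 860 + 228 + 332 = 7904
Weighted mean = 267565 / 7904 = 33.851847

34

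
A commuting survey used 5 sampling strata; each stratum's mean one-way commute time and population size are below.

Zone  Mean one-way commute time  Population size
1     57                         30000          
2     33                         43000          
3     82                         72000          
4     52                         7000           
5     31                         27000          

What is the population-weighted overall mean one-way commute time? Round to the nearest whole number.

57

Σ Nₕ·x̄ₕ = 57×30000 + 33×43000 + 82×72000 + 52×7000 + 31×27000
  = 1710000 + 1419000 + 5904000 + 364000 + 837000 = 10234000
Σ Nₕ = 30000 + 43000 + 72000 + 7000 + 27000 = 179000
Overall mean = 10234000 / 179000 = 57.173184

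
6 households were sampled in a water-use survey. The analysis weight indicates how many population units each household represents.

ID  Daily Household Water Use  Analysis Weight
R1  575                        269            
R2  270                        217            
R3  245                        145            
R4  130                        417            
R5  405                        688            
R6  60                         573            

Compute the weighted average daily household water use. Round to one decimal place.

Weighted sum = 575×269 + 270×217 + 245×145 + 130×417 + 405×688 + 60×573
  = 154675 + 58590 + 35525 + 54210 + 278640 + 34380 = 616020
Sum of weights = 269 + 217 + 145 + 417 + 688 + 573 = 2309
Weighted mean = 616020 / 2309 = 266.79082

266.8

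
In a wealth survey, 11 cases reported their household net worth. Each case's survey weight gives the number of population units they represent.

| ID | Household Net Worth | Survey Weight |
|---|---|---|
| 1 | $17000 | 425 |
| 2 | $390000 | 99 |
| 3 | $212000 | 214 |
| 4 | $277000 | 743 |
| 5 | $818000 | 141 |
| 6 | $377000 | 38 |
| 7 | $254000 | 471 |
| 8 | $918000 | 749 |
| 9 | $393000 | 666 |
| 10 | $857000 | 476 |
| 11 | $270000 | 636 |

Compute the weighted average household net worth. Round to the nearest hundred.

445500

Weighted sum = 17000×425 + 390000×99 + 212000×214 + 277000×743 + 818000×141 + 377000×38 + 254000×471 + 918000×749 + 393000×666 + 857000×476 + 270000×636
  = 7225000 + 38610000 + 45368000 + 205811000 + 115338000 + 14326000 + 119634000 + 687582000 + 261738000 + 407932000 + 171720000 = 2075284000
Sum of weights = 425 + 99 + 214 + 743 + 141 + 38 + 471 + 749 + 666 + 476 + 636 = 4658
Weighted mean = 2075284000 / 4658 = 445531.13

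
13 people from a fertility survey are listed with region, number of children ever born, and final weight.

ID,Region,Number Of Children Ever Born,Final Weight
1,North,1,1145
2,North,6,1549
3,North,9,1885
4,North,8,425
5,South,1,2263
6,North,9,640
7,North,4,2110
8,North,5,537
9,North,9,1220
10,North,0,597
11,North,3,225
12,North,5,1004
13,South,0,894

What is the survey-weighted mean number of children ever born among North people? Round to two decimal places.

North rows: 1, 2, 3, 4, 6, 7, 8, 9, 10, 11, 12
Weighted sum = 64364
Sum of weights = 1145 + 1549 + 1885 + 425 + 640 + 2110 + 537 + 1220 + 597 + 225 + 1004 = 11337
Weighted mean = 64364 / 11337 = 5.6773397

5.68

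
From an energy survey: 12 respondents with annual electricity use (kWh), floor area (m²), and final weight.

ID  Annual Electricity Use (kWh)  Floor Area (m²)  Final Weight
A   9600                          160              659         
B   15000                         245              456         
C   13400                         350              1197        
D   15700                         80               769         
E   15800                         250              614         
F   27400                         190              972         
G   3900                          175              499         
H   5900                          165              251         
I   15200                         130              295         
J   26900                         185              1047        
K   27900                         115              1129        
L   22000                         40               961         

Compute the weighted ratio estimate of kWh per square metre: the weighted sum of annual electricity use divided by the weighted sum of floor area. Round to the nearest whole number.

106

Σ wᵢ·y = 9600×659 + 15000×456 + 13400×1197 + 15700×769 + 15800×614 + 27400×972 + 3900×499 + 5900×251 + 15200×295 + 26900×1047 + 27900×1129 + 22000×961
  = 166329900
Σ wᵢ·x = 160×659 + 245×456 + 350×1197 + 80×769 + 250×614 + 190×972 + 175×499 + 165×251 + 130×295 + 185×1047 + 115×1129 + 40×961
  = 105440 + 111720 + 418950 + 61520 + 153500 + 184680 + 87325 + 41415 + 38350 + 193695 + 129835 + 38440 = 1564870
Ratio = 166329900 / 1564870 = 106.28992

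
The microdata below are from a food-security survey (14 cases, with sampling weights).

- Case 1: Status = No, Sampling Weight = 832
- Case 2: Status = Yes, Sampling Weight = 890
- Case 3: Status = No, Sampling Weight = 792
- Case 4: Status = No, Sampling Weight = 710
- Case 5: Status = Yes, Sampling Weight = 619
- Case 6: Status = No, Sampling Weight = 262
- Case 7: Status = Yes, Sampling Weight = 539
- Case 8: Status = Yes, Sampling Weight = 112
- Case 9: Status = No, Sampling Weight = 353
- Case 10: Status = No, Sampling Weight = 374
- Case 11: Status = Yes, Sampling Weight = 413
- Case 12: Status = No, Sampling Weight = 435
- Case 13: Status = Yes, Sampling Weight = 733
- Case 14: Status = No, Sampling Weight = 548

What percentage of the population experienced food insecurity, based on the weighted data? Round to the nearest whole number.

43

Sum of weights for 'Yes' = 890 + 619 + 539 + 112 + 413 + 733 = 3306
Total weight = 7612
Weighted proportion = 3306 / 7612 = 0.43431424 → 43.431424%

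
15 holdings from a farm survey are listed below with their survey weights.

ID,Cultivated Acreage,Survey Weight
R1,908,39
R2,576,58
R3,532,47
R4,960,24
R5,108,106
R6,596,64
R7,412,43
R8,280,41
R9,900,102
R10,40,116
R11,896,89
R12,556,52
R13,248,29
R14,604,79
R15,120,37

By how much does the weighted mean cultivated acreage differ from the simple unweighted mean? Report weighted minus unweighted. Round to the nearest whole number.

-19

Unweighted sum = 7736
Unweighted mean = 7736 / 15 = 515.73333
Weighted sum = 460096
Sum of weights = 926
Weighted mean = 460096 / 926 = 496.86393
Difference (weighted minus unweighted) = -18.869402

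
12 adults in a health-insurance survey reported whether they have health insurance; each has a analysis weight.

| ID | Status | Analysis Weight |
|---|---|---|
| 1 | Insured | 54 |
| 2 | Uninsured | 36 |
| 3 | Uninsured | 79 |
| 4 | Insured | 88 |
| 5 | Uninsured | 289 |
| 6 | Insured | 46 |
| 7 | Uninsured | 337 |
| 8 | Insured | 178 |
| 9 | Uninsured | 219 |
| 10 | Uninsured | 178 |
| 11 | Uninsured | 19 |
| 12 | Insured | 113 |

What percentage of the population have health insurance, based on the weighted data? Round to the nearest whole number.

Sum of weights for 'Insured' = 54 + 88 + 46 + 178 + 113 = 479
Total weight = 54 + 36 + 79 + 88 + 289 + 46 + 337 + 178 + 219 + 178 + 19 + 113 = 1636
Weighted proportion = 479 / 1636 = 0.29278729 → 29.278729%

29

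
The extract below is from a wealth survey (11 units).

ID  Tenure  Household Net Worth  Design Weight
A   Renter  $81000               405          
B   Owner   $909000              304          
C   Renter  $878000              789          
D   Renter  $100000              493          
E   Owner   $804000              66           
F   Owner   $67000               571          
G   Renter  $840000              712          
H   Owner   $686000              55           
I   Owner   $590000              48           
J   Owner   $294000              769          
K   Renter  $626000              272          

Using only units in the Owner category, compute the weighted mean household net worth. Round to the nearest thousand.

Owner rows: B, E, F, H, I, J
Weighted sum = 659793000
Sum of weights = 304 + 66 + 571 + 55 + 48 + 769 = 1813
Weighted mean = 659793000 / 1813 = 363923.33

364000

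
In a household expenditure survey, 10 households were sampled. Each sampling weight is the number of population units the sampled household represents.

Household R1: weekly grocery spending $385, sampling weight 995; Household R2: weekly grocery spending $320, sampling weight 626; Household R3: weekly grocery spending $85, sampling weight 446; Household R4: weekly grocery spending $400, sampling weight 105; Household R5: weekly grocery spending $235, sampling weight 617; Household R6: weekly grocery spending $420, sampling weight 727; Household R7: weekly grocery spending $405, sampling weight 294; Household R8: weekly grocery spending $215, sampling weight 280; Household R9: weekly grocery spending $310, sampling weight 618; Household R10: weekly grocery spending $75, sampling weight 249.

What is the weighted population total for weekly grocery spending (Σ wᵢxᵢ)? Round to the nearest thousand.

1503000

Weighted total = 385×995 + 320×626 + 85×446 + 400×105 + 235×617 + 420×727 + 405×294 + 215×280 + 310×618 + 75×249
  = 383075 + 200320 + 37910 + 42000 + 144995 + 305340 + 119070 + 60200 + 191580 + 18675 = 1503165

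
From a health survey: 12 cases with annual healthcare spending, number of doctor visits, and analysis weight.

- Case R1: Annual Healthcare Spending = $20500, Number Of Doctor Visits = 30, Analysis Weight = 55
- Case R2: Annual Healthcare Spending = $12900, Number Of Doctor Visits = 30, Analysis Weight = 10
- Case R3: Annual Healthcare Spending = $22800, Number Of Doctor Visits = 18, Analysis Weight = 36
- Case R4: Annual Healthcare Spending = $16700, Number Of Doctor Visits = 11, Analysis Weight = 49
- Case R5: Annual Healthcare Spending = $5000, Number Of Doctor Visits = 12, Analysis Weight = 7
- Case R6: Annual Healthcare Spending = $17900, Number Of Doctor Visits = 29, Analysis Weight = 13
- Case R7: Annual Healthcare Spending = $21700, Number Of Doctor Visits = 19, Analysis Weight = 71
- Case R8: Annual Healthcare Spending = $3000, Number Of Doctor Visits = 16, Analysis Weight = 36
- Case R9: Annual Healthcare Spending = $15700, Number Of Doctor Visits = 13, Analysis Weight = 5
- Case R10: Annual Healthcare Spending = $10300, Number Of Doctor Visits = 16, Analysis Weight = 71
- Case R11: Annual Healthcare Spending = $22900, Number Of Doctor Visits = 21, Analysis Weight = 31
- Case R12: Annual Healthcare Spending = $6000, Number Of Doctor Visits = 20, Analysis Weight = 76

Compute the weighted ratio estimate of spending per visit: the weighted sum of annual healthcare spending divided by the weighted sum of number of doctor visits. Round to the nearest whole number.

763

Σ wᵢ·y = 20500×55 + 12900×10 + 22800×36 + 16700×49 + 5000×7 + 17900×13 + 21700×71 + 3000×36 + 15700×5 + 10300×71 + 22900×31 + 6000×76
  = 1127500 + 129000 + 820800 + 818300 + 35000 + 232700 + 1540700 + 108000 + 78500 + 731300 + 709900 + 456000 = 6787700
Σ wᵢ·x = 30×55 + 30×10 + 18×36 + 11×49 + 12×7 + 29×13 + 19×71 + 16×36 + 13×5 + 16×71 + 21×31 + 20×76
  = 1650 + 300 + 648 + 539 + 84 + 377 + 1349 + 576 + 65 + 1136 + 651 + 1520 = 8895
Ratio = 6787700 / 8895 = 763.09162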